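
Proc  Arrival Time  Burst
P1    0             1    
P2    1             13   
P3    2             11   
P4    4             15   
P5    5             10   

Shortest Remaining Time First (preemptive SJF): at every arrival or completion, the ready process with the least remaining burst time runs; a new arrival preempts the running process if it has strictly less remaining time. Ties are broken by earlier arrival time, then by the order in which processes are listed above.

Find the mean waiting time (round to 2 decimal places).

Gantt: | P1 0-1 | P2 1-2 | P3 2-13 | P5 13-23 | P2 23-35 | P4 35-50 |
Completion: P1=1  P2=35  P3=13  P4=50  P5=23
Waiting times: P1=0, P2=21, P3=0, P4=31, P5=8
Average waiting = (0+21+0+31+8) / 5 = 60/5 = 12.00

12.00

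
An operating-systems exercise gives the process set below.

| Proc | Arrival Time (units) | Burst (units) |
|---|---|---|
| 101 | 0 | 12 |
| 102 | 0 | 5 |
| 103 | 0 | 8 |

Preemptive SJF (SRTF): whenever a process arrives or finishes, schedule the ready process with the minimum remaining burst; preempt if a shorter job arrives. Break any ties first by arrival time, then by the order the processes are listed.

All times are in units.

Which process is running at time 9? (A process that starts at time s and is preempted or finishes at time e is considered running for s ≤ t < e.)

103

Gantt: | 102 0-5 | 103 5-13 | 101 13-25 |
Completion: 101=25  102=5  103=13
Turnaround (C−A): 101=25  102=5  103=13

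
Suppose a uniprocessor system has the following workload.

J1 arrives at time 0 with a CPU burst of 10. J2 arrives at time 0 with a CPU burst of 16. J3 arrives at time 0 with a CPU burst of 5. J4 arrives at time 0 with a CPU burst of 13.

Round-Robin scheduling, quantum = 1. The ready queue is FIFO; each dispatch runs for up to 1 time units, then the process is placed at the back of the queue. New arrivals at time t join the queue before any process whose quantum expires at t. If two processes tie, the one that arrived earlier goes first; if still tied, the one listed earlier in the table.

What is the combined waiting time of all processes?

93

Timeline: | J1 0-1 | J2 1-2 | J3 2-3 | J4 3-4 | J1 4-5 | J2 5-6 | J3 6-7 | J4 7-8 | J1 8-9 | J2 9-10 | J3 10-11 | J4 11-12 | J1 12-13 | J2 13-14 | J3 14-15 | J4 15-16 | J1 16-17 | J2 17-18 | J3 18-19 | J4 19-20 | J1 20-21 | J2 21-22 | J4 22-23 | J1 23-24 | J2 24-25 | J4 25-26 | J1 26-27 | J2 27-28 | J4 28-29 | J1 29-30 | J2 30-31 | J4 31-32 | J1 32-33 | J2 33-34 | J4 34-35 | J2 35-36 | J4 36-37 | J2 37-38 | J4 38-39 | J2 39-40 | J4 40-41 | J2 41-44 |
Completion: J1=33  J2=44  J3=19  J4=41
Waiting = turnaround − burst: J1=23, J2=28, J3=14, J4=28
Total waiting = 23 + 28 + 14 + 28 = 93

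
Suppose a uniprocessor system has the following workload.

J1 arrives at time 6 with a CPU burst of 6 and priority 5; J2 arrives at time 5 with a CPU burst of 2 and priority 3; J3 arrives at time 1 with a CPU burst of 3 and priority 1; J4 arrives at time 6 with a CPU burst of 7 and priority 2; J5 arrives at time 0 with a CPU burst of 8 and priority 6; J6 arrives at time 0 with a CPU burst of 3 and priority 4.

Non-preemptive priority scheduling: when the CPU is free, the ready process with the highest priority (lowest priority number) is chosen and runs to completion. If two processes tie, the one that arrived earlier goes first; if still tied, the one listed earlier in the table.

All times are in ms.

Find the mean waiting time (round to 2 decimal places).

Schedule: | J6 0-3 | J3 3-6 | J4 6-13 | J2 13-15 | J1 15-21 | J5 21-29 |
Completion: J1=21  J2=15  J3=6  J4=13  J5=29  J6=3
Turnaround (C−A): J1=15  J2=10  J3=5  J4=7  J5=29  J6=3
Waiting times: J1=9, J2=8, J3=2, J4=0, J5=21, J6=0
Average waiting = (9+8+2+0+21+0) / 6 = 40/6 = 6.67

6.67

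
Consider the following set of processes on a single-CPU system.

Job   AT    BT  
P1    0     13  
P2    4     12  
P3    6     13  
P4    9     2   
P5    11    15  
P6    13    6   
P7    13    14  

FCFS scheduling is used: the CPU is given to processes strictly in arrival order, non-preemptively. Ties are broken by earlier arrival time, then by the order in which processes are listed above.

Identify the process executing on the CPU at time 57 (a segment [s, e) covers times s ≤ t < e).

P6

Gantt: | P1 0-13 | P2 13-25 | P3 25-38 | P4 38-40 | P5 40-55 | P6 55-61 | P7 61-75 |
Completion: P1=13  P2=25  P3=38  P4=40  P5=55  P6=61  P7=75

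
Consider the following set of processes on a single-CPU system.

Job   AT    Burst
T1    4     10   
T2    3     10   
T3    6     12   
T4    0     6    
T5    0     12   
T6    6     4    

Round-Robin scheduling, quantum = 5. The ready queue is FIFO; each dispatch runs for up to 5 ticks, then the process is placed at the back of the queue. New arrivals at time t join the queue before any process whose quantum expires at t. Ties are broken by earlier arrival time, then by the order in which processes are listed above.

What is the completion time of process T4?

21

Schedule: | T4 0-5 | T5 5-10 | T2 10-15 | T1 15-20 | T4 20-21 | T3 21-26 | T6 26-30 | T5 30-35 | T2 35-40 | T1 40-45 | T3 45-50 | T5 50-52 | T3 52-54 |
Completion: T1=45  T2=40  T3=54  T4=21  T5=52  T6=30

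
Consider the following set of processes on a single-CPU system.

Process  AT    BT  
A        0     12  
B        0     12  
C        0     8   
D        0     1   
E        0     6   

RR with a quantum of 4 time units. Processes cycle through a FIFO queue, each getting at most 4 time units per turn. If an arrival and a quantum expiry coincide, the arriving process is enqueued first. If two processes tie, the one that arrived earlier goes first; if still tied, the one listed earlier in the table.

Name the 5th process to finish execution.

B

Gantt: | A 0-4 | B 4-8 | C 8-12 | D 12-13 | E 13-17 | A 17-21 | B 21-25 | C 25-29 | E 29-31 | A 31-35 | B 35-39 |
Completion: A=35  B=39  C=29  D=13  E=31
Finish order: D → C → E → A → B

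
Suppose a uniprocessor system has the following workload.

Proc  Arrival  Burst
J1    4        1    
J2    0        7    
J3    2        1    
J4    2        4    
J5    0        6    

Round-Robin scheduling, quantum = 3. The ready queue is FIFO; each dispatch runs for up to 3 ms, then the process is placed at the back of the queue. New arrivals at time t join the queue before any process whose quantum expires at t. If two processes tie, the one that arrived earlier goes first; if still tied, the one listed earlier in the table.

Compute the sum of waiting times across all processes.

48

Timeline: | J2 0-3 | J5 3-6 | J3 6-7 | J4 7-10 | J2 10-13 | J1 13-14 | J5 14-17 | J4 17-18 | J2 18-19 |
Completion: J1=14  J2=19  J3=7  J4=18  J5=17
Waiting = turnaround − burst: J1=9, J2=12, J3=4, J4=12, J5=11
Total waiting = 9 + 12 + 4 + 12 + 11 = 48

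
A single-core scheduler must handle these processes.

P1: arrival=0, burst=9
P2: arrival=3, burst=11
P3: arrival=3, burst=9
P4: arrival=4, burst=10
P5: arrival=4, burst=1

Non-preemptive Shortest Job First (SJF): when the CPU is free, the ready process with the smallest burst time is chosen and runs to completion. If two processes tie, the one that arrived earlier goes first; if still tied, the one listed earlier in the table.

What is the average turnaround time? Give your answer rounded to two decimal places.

Schedule: | P1 0-9 | P5 9-10 | P3 10-19 | P4 19-29 | P2 29-40 |
Completion: P1=9  P2=40  P3=19  P4=29  P5=10
Turnaround (C−A): P1=9  P2=37  P3=16  P4=25  P5=6
Turnaround times: P1=9, P2=37, P3=16, P4=25, P5=6
Average turnaround = (9+37+16+25+6) / 5 = 93/5 = 18.60

18.60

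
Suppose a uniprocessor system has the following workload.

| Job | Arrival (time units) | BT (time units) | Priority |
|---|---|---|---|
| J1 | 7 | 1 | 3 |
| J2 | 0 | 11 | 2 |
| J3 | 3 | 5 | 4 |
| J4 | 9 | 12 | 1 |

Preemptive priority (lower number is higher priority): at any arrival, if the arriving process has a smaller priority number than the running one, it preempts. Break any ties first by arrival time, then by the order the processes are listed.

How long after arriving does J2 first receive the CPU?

Gantt: | J2 0-9 | J4 9-21 | J2 21-23 | J1 23-24 | J3 24-29 |
Completion: J1=24  J2=23  J3=29  J4=21
Turnaround (C−A): J1=17  J2=23  J3=26  J4=12
Response(J2) = first start − arrival = 0 − 0 = 0

0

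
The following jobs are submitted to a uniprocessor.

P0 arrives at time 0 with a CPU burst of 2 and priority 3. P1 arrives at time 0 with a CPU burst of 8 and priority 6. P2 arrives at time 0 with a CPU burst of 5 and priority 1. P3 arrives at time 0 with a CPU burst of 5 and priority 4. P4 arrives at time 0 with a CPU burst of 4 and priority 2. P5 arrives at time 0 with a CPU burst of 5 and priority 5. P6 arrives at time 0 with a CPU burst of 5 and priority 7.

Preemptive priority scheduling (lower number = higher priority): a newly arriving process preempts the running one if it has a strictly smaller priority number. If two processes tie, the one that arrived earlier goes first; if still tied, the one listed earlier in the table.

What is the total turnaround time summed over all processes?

125

Schedule: | P2 0-5 | P4 5-9 | P0 9-11 | P3 11-16 | P5 16-21 | P1 21-29 | P6 29-34 |
Completion: P0=11  P1=29  P2=5  P3=16  P4=9  P5=21  P6=34
Turnaround = completion − arrival: P0=11, P1=29, P2=5, P3=16, P4=9, P5=21, P6=34
Total turnaround = 11 + 29 + 5 + 16 + 9 + 21 + 34 = 125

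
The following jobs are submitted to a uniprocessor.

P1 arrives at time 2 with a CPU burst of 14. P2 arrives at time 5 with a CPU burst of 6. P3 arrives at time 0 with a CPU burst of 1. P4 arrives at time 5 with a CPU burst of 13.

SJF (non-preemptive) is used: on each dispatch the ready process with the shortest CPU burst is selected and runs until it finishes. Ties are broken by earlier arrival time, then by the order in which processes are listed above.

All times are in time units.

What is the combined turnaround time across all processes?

62

Gantt: | P3 0-1 | idle 1-2 | P1 2-16 | P2 16-22 | P4 22-35 |
Completion: P1=16  P2=22  P3=1  P4=35
Turnaround = completion − arrival: P1=14, P2=17, P3=1, P4=30
Total turnaround = 14 + 17 + 1 + 30 = 62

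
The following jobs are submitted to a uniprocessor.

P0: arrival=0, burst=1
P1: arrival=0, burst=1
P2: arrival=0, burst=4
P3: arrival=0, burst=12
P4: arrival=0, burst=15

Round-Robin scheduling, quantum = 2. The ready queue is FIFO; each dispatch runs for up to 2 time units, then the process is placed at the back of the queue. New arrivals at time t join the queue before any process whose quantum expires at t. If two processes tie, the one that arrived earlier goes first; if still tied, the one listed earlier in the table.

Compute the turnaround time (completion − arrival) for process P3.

Gantt: | P0 0-1 | P1 1-2 | P2 2-4 | P3 4-6 | P4 6-8 | P2 8-10 | P3 10-12 | P4 12-14 | P3 14-16 | P4 16-18 | P3 18-20 | P4 20-22 | P3 22-24 | P4 24-26 | P3 26-28 | P4 28-33 |
Completion: P0=1  P1=2  P2=10  P3=28  P4=33
Turnaround (C−A): P0=1  P1=2  P2=10  P3=28  P4=33
Turnaround(P3) = completion − arrival = 28 − 0 = 28

28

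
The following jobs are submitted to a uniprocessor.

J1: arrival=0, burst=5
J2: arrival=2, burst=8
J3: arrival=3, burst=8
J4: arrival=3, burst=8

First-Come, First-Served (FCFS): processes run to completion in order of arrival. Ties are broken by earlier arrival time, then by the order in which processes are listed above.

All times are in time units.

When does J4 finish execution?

29

Gantt: | J1 0-5 | J2 5-13 | J3 13-21 | J4 21-29 |
Completion: J1=5  J2=13  J3=21  J4=29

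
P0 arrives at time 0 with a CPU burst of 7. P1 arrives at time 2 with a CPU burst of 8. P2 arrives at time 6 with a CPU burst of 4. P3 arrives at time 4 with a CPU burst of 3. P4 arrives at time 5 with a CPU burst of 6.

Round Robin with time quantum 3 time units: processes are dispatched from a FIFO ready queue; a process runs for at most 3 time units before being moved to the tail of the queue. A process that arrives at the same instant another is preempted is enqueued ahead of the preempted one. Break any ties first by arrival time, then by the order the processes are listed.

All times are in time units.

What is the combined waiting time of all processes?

Schedule: | P0 0-3 | P1 3-6 | P0 6-9 | P3 9-12 | P4 12-15 | P2 15-18 | P1 18-21 | P0 21-22 | P4 22-25 | P2 25-26 | P1 26-28 |
Completion: P0=22  P1=28  P2=26  P3=12  P4=25
Turnaround (C−A): P0=22  P1=26  P2=20  P3=8  P4=20
Waiting = turnaround − burst: P0=15, P1=18, P2=16, P3=5, P4=14
Total waiting = 15 + 18 + 16 + 5 + 14 = 68

68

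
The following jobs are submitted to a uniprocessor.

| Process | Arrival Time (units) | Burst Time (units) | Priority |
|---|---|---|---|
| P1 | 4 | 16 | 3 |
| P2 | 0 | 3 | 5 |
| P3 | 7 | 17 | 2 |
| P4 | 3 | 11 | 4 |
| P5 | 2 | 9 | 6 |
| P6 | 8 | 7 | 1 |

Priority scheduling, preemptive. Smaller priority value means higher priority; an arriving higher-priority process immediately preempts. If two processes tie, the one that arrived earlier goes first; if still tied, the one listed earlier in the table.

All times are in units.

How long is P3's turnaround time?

24

Schedule: | P2 0-3 | P4 3-4 | P1 4-7 | P3 7-8 | P6 8-15 | P3 15-31 | P1 31-44 | P4 44-54 | P5 54-63 |
Completion: P1=44  P2=3  P3=31  P4=54  P5=63  P6=15
Turnaround (C−A): P1=40  P2=3  P3=24  P4=51  P5=61  P6=7
Turnaround(P3) = completion − arrival = 31 − 7 = 24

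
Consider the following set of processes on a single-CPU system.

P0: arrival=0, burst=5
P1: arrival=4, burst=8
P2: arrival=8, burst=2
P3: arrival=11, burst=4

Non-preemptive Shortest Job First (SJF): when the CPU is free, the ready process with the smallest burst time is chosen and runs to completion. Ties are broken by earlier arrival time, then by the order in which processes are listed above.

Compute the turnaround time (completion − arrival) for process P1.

Gantt: | P0 0-5 | P1 5-13 | P2 13-15 | P3 15-19 |
Completion: P0=5  P1=13  P2=15  P3=19
Turnaround (C−A): P0=5  P1=9  P2=7  P3=8
Turnaround(P1) = completion − arrival = 13 − 4 = 9

9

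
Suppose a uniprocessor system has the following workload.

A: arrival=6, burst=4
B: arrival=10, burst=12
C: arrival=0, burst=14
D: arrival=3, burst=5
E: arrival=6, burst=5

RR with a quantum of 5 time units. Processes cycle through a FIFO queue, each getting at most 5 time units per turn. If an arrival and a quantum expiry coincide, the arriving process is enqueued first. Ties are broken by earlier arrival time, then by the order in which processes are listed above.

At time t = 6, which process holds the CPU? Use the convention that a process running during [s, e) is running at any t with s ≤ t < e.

D

Gantt: | C 0-5 | D 5-10 | C 10-15 | A 15-19 | E 19-24 | B 24-29 | C 29-33 | B 33-40 |
Completion: A=19  B=40  C=33  D=10  E=24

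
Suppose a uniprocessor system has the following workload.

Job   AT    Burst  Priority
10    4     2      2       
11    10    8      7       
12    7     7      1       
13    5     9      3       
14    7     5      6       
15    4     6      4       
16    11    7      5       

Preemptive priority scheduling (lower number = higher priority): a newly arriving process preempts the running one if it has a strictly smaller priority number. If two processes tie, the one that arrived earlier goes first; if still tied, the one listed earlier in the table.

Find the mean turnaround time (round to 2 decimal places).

Timeline: | idle 0-4 | 10 4-6 | 13 6-7 | 12 7-14 | 13 14-22 | 15 22-28 | 16 28-35 | 14 35-40 | 11 40-48 |
Completion: 10=6  11=48  12=14  13=22  14=40  15=28  16=35
Turnaround (C−A): 10=2  11=38  12=7  13=17  14=33  15=24  16=24
Turnaround times: 10=2, 11=38, 12=7, 13=17, 14=33, 15=24, 16=24
Average turnaround = (2+38+7+17+33+24+24) / 7 = 145/7 = 20.71

20.71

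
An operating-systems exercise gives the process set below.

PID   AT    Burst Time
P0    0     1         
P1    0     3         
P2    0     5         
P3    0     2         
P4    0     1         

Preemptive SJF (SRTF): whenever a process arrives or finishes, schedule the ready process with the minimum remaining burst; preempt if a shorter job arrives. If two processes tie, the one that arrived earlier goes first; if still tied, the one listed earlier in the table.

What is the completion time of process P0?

1

Timeline: | P0 0-1 | P4 1-2 | P3 2-4 | P1 4-7 | P2 7-12 |
Completion: P0=1  P1=7  P2=12  P3=4  P4=2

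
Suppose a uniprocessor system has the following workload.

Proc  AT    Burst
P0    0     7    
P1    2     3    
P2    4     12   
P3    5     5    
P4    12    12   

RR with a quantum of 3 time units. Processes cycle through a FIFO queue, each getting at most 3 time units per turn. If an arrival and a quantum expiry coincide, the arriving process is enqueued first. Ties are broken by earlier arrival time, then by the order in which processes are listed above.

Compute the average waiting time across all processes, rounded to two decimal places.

11.80

Schedule: | P0 0-3 | P1 3-6 | P0 6-9 | P2 9-12 | P3 12-15 | P0 15-16 | P4 16-19 | P2 19-22 | P3 22-24 | P4 24-27 | P2 27-30 | P4 30-33 | P2 33-36 | P4 36-39 |
Completion: P0=16  P1=6  P2=36  P3=24  P4=39
Turnaround (C−A): P0=16  P1=4  P2=32  P3=19  P4=27
Waiting times: P0=9, P1=1, P2=20, P3=14, P4=15
Average waiting = (9+1+20+14+15) / 5 = 59/5 = 11.80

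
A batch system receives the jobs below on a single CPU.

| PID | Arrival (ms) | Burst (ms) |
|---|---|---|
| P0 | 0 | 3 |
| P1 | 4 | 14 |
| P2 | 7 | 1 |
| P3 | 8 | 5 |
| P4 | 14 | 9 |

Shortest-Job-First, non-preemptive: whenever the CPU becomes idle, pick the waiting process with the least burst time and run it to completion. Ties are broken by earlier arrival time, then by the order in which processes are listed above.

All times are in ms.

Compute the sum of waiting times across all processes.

Gantt: | P0 0-3 | idle 3-4 | P1 4-18 | P2 18-19 | P3 19-24 | P4 24-33 |
Completion: P0=3  P1=18  P2=19  P3=24  P4=33
Turnaround (C−A): P0=3  P1=14  P2=12  P3=16  P4=19
Waiting = turnaround − burst: P0=0, P1=0, P2=11, P3=11, P4=10
Total waiting = 0 + 0 + 11 + 11 + 10 = 32

32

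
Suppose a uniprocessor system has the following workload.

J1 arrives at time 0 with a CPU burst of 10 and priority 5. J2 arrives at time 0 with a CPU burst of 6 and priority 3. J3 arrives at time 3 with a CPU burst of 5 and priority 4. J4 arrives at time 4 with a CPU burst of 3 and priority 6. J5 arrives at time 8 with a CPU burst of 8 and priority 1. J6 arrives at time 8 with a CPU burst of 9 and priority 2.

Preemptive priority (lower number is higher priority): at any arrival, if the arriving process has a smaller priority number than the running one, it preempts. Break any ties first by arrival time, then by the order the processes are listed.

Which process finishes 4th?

J3

Gantt: | J2 0-6 | J3 6-8 | J5 8-16 | J6 16-25 | J3 25-28 | J1 28-38 | J4 38-41 |
Completion: J1=38  J2=6  J3=28  J4=41  J5=16  J6=25
Finish order: J2 → J5 → J6 → J3 → J1 → J4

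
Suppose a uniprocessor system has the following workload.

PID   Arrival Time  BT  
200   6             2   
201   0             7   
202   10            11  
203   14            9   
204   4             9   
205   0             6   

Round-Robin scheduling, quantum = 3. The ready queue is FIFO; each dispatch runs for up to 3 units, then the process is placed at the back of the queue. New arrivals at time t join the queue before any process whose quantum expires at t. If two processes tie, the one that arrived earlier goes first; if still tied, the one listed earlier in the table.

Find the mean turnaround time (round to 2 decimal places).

22.33

Timeline: | 201 0-3 | 205 3-6 | 201 6-9 | 204 9-12 | 200 12-14 | 205 14-17 | 201 17-18 | 202 18-21 | 204 21-24 | 203 24-27 | 202 27-30 | 204 30-33 | 203 33-36 | 202 36-39 | 203 39-42 | 202 42-44 |
Completion: 200=14  201=18  202=44  203=42  204=33  205=17
Turnaround (C−A): 200=8  201=18  202=34  203=28  204=29  205=17
Turnaround times: 200=8, 201=18, 202=34, 203=28, 204=29, 205=17
Average turnaround = (8+18+34+28+29+17) / 6 = 134/6 = 22.33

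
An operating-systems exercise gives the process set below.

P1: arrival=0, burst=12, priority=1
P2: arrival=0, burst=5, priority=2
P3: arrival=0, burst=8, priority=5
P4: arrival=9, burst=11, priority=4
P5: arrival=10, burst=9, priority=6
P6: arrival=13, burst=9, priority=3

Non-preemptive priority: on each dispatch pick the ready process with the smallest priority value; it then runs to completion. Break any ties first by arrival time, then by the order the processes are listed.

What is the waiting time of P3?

Schedule: | P1 0-12 | P2 12-17 | P6 17-26 | P4 26-37 | P3 37-45 | P5 45-54 |
Completion: P1=12  P2=17  P3=45  P4=37  P5=54  P6=26
Turnaround (C−A): P1=12  P2=17  P3=45  P4=28  P5=44  P6=13
Waiting(P3) = turnaround − burst = 45 − 8 = 37

37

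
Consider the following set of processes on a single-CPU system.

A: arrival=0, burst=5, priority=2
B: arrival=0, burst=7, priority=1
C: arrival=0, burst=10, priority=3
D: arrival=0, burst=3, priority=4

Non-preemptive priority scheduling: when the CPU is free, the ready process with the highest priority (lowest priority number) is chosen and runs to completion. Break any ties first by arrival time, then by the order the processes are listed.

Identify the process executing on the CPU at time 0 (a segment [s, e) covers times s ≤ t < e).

B

Timeline: | B 0-7 | A 7-12 | C 12-22 | D 22-25 |
Completion: A=12  B=7  C=22  D=25
Turnaround (C−A): A=12  B=7  C=22  D=25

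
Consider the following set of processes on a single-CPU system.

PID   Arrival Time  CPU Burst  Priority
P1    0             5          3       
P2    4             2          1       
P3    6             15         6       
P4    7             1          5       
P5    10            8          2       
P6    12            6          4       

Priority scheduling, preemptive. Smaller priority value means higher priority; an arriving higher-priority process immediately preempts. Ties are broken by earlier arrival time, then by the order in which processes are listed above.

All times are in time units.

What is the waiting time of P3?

16

Schedule: | P1 0-4 | P2 4-6 | P1 6-7 | P4 7-8 | P3 8-10 | P5 10-18 | P6 18-24 | P3 24-37 |
Completion: P1=7  P2=6  P3=37  P4=8  P5=18  P6=24
Turnaround (C−A): P1=7  P2=2  P3=31  P4=1  P5=8  P6=12
Waiting(P3) = turnaround − burst = 31 − 15 = 16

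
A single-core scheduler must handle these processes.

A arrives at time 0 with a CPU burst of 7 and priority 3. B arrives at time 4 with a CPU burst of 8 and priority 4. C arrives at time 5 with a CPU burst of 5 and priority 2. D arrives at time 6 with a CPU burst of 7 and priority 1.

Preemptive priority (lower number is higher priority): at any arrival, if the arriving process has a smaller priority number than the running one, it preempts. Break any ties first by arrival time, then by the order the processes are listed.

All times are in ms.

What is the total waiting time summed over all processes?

34

Schedule: | A 0-5 | C 5-6 | D 6-13 | C 13-17 | A 17-19 | B 19-27 |
Completion: A=19  B=27  C=17  D=13
Turnaround (C−A): A=19  B=23  C=12  D=7
Waiting = turnaround − burst: A=12, B=15, C=7, D=0
Total waiting = 12 + 15 + 7 + 0 = 34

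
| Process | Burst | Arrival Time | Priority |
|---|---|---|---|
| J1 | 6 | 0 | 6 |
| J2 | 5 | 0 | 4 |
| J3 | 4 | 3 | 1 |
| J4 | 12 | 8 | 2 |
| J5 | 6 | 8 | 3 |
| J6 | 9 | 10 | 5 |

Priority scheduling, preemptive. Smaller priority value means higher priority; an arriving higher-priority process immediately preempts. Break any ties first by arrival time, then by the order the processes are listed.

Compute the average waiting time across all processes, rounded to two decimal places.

14.50

Gantt: | J2 0-3 | J3 3-7 | J2 7-8 | J4 8-20 | J5 20-26 | J2 26-27 | J6 27-36 | J1 36-42 |
Completion: J1=42  J2=27  J3=7  J4=20  J5=26  J6=36
Waiting times: J1=36, J2=22, J3=0, J4=0, J5=12, J6=17
Average waiting = (36+22+0+0+12+17) / 6 = 87/6 = 14.50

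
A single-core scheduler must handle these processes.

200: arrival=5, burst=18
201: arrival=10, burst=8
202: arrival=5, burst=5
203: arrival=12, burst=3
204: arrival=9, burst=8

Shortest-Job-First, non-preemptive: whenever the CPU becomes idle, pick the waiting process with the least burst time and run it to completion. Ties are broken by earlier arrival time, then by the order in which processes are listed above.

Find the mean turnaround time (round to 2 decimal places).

Schedule: | idle 0-5 | 202 5-10 | 204 10-18 | 203 18-21 | 201 21-29 | 200 29-47 |
Completion: 200=47  201=29  202=10  203=21  204=18
Turnaround (C−A): 200=42  201=19  202=5  203=9  204=9
Turnaround times: 200=42, 201=19, 202=5, 203=9, 204=9
Average turnaround = (42+19+5+9+9) / 5 = 84/5 = 16.80

16.80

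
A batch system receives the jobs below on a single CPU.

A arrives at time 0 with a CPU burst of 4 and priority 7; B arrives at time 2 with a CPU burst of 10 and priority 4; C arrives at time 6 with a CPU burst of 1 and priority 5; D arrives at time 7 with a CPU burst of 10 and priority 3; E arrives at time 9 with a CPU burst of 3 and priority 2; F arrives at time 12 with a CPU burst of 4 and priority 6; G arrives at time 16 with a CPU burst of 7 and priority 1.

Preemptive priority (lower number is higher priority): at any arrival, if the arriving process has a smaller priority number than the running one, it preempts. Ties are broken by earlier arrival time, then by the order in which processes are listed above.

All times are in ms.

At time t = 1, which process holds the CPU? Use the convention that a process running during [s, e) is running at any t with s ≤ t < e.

A

Gantt: | A 0-2 | B 2-7 | D 7-9 | E 9-12 | D 12-16 | G 16-23 | D 23-27 | B 27-32 | C 32-33 | F 33-37 | A 37-39 |
Completion: A=39  B=32  C=33  D=27  E=12  F=37  G=23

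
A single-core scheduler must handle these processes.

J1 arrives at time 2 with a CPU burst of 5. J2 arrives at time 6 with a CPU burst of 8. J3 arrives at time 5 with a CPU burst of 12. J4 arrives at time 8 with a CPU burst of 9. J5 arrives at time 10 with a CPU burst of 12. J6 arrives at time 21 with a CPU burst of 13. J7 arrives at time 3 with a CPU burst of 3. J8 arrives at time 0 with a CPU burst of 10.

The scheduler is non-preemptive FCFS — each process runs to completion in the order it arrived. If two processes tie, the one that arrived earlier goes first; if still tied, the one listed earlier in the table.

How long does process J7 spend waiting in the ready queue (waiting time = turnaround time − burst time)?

12

Gantt: | J8 0-10 | J1 10-15 | J7 15-18 | J3 18-30 | J2 30-38 | J4 38-47 | J5 47-59 | J6 59-72 |
Completion: J1=15  J2=38  J3=30  J4=47  J5=59  J6=72  J7=18  J8=10
Waiting(J7) = turnaround − burst = 15 − 3 = 12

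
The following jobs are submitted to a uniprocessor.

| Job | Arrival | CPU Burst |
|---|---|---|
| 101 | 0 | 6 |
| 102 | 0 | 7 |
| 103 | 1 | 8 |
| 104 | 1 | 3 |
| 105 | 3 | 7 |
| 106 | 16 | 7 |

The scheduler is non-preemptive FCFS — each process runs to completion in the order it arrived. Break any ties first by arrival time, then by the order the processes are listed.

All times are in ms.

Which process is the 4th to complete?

Gantt: | 101 0-6 | 102 6-13 | 103 13-21 | 104 21-24 | 105 24-31 | 106 31-38 |
Completion: 101=6  102=13  103=21  104=24  105=31  106=38
Turnaround (C−A): 101=6  102=13  103=20  104=23  105=28  106=22
Finish order: 101 → 102 → 103 → 104 → 105 → 106

104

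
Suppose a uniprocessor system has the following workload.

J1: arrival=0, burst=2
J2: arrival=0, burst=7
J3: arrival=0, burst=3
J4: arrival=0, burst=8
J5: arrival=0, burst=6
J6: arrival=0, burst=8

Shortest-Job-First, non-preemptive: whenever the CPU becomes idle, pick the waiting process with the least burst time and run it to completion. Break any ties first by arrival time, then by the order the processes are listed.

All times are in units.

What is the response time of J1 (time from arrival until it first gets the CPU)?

0

Gantt: | J1 0-2 | J3 2-5 | J5 5-11 | J2 11-18 | J4 18-26 | J6 26-34 |
Completion: J1=2  J2=18  J3=5  J4=26  J5=11  J6=34
Response(J1) = first start − arrival = 0 − 0 = 0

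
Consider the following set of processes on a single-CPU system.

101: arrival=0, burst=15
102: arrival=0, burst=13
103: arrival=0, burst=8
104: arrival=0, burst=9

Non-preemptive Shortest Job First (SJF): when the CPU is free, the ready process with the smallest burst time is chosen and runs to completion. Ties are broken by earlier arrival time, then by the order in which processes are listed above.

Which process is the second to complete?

104

Gantt: | 103 0-8 | 104 8-17 | 102 17-30 | 101 30-45 |
Completion: 101=45  102=30  103=8  104=17
Turnaround (C−A): 101=45  102=30  103=8  104=17
Finish order: 103 → 104 → 102 → 101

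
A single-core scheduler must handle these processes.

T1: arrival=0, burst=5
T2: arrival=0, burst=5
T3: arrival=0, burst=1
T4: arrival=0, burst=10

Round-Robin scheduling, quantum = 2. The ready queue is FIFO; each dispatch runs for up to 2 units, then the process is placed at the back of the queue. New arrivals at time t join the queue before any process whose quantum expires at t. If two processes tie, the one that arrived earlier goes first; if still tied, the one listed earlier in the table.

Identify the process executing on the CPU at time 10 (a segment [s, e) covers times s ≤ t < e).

T2

Schedule: | T1 0-2 | T2 2-4 | T3 4-5 | T4 5-7 | T1 7-9 | T2 9-11 | T4 11-13 | T1 13-14 | T2 14-15 | T4 15-21 |
Completion: T1=14  T2=15  T3=5  T4=21
Turnaround (C−A): T1=14  T2=15  T3=5  T4=21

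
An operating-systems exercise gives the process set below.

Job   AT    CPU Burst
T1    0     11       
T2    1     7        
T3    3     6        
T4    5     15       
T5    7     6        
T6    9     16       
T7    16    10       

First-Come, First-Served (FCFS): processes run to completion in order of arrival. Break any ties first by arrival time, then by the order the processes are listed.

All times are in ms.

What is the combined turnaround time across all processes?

228

Timeline: | T1 0-11 | T2 11-18 | T3 18-24 | T4 24-39 | T5 39-45 | T6 45-61 | T7 61-71 |
Completion: T1=11  T2=18  T3=24  T4=39  T5=45  T6=61  T7=71
Turnaround (C−A): T1=11  T2=17  T3=21  T4=34  T5=38  T6=52  T7=55
Turnaround = completion − arrival: T1=11, T2=17, T3=21, T4=34, T5=38, T6=52, T7=55
Total turnaround = 11 + 17 + 21 + 34 + 38 + 52 + 55 = 228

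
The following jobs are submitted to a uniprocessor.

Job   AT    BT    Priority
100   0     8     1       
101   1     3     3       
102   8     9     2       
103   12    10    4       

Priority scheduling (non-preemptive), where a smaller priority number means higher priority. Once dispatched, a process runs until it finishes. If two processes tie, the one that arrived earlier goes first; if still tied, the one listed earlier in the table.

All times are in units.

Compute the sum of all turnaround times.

54

Timeline: | 100 0-8 | 102 8-17 | 101 17-20 | 103 20-30 |
Completion: 100=8  101=20  102=17  103=30
Turnaround (C−A): 100=8  101=19  102=9  103=18
Turnaround = completion − arrival: 100=8, 101=19, 102=9, 103=18
Total turnaround = 8 + 19 + 9 + 18 = 54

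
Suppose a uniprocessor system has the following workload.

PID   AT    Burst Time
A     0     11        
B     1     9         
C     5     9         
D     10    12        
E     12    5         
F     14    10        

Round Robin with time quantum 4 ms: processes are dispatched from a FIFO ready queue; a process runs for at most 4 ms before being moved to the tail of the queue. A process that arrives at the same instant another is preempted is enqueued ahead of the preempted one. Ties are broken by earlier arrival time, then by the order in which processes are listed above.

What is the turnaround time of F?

42

Timeline: | A 0-4 | B 4-8 | A 8-12 | C 12-16 | B 16-20 | D 20-24 | E 24-28 | A 28-31 | F 31-35 | C 35-39 | B 39-40 | D 40-44 | E 44-45 | F 45-49 | C 49-50 | D 50-54 | F 54-56 |
Completion: A=31  B=40  C=50  D=54  E=45  F=56
Turnaround (C−A): A=31  B=39  C=45  D=44  E=33  F=42
Turnaround(F) = completion − arrival = 56 − 14 = 42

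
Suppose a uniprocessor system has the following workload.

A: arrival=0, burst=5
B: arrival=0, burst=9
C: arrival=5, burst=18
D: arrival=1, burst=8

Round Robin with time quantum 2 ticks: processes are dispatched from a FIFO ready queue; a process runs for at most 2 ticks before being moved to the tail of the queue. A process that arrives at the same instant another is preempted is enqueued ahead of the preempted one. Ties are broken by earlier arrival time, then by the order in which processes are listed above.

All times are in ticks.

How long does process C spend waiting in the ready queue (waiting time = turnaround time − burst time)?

Timeline: | A 0-2 | B 2-4 | D 4-6 | A 6-8 | B 8-10 | C 10-12 | D 12-14 | A 14-15 | B 15-17 | C 17-19 | D 19-21 | B 21-23 | C 23-25 | D 25-27 | B 27-28 | C 28-40 |
Completion: A=15  B=28  C=40  D=27
Waiting(C) = turnaround − burst = 35 − 18 = 17

17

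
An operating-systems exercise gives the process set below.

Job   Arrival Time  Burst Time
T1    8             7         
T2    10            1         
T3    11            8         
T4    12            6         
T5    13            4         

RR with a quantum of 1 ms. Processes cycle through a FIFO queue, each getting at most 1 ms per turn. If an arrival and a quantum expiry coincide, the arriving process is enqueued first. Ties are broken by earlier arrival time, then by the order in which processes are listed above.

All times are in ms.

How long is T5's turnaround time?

15

Timeline: | idle 0-8 | T1 8-10 | T2 10-11 | T1 11-12 | T3 12-13 | T4 13-14 | T1 14-15 | T5 15-16 | T3 16-17 | T4 17-18 | T1 18-19 | T5 19-20 | T3 20-21 | T4 21-22 | T1 22-23 | T5 23-24 | T3 24-25 | T4 25-26 | T1 26-27 | T5 27-28 | T3 28-29 | T4 29-30 | T3 30-31 | T4 31-32 | T3 32-34 |
Completion: T1=27  T2=11  T3=34  T4=32  T5=28
Turnaround (C−A): T1=19  T2=1  T3=23  T4=20  T5=15
Turnaround(T5) = completion − arrival = 28 − 13 = 15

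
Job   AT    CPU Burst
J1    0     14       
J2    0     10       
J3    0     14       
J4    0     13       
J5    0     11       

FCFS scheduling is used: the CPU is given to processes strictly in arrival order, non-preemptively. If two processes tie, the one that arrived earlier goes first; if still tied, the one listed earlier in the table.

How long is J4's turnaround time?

Schedule: | J1 0-14 | J2 14-24 | J3 24-38 | J4 38-51 | J5 51-62 |
Completion: J1=14  J2=24  J3=38  J4=51  J5=62
Turnaround (C−A): J1=14  J2=24  J3=38  J4=51  J5=62
Turnaround(J4) = completion − arrival = 51 − 0 = 51

51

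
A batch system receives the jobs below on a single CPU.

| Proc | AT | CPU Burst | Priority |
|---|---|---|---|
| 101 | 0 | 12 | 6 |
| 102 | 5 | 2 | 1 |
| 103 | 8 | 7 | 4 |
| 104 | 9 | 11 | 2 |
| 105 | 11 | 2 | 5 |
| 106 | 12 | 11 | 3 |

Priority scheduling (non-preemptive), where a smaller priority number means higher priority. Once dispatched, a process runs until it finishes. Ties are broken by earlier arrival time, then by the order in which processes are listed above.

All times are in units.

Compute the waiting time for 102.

7

Schedule: | 101 0-12 | 102 12-14 | 104 14-25 | 106 25-36 | 103 36-43 | 105 43-45 |
Completion: 101=12  102=14  103=43  104=25  105=45  106=36
Turnaround (C−A): 101=12  102=9  103=35  104=16  105=34  106=24
Waiting(102) = turnaround − burst = 9 − 2 = 7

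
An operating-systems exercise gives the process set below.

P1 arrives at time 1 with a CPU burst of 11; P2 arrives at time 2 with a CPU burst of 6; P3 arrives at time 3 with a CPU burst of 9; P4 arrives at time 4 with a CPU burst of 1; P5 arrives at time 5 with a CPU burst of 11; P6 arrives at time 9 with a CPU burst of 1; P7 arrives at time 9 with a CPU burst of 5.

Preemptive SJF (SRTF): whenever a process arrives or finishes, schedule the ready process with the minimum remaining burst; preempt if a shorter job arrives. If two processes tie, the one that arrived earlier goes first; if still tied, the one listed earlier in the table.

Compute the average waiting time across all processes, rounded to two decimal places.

Gantt: | idle 0-1 | P1 1-2 | P2 2-4 | P4 4-5 | P2 5-9 | P6 9-10 | P7 10-15 | P3 15-24 | P1 24-34 | P5 34-45 |
Completion: P1=34  P2=9  P3=24  P4=5  P5=45  P6=10  P7=15
Waiting times: P1=22, P2=1, P3=12, P4=0, P5=29, P6=0, P7=1
Average waiting = (22+1+12+0+29+0+1) / 7 = 65/7 = 9.29

9.29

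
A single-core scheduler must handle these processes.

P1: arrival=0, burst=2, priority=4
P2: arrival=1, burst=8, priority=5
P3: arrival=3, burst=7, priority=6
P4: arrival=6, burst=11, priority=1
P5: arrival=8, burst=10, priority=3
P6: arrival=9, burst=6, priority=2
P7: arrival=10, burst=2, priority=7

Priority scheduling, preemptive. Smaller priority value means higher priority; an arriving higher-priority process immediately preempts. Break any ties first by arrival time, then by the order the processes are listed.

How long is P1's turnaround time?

Timeline: | P1 0-2 | P2 2-6 | P4 6-17 | P6 17-23 | P5 23-33 | P2 33-37 | P3 37-44 | P7 44-46 |
Completion: P1=2  P2=37  P3=44  P4=17  P5=33  P6=23  P7=46
Turnaround (C−A): P1=2  P2=36  P3=41  P4=11  P5=25  P6=14  P7=36
Turnaround(P1) = completion − arrival = 2 − 0 = 2

2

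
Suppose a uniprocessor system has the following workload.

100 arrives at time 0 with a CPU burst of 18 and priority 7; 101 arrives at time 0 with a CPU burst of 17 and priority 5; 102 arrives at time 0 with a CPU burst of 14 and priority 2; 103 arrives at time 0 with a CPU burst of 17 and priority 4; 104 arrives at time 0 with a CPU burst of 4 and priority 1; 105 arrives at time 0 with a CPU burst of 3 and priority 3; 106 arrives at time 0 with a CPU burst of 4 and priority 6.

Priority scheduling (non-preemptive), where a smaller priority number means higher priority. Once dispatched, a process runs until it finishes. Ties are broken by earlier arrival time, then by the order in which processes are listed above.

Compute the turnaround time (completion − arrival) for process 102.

Schedule: | 104 0-4 | 102 4-18 | 105 18-21 | 103 21-38 | 101 38-55 | 106 55-59 | 100 59-77 |
Completion: 100=77  101=55  102=18  103=38  104=4  105=21  106=59
Turnaround (C−A): 100=77  101=55  102=18  103=38  104=4  105=21  106=59
Turnaround(102) = completion − arrival = 18 − 0 = 18

18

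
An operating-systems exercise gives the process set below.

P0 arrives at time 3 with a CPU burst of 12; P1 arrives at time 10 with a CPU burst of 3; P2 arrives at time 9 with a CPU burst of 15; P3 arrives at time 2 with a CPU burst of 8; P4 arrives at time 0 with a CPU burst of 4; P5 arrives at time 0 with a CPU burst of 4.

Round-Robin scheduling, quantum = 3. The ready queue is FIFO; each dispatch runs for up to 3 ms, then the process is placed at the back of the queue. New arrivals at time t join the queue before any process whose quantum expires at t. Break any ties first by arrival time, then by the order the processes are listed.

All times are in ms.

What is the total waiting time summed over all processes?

97

Gantt: | P4 0-3 | P5 3-6 | P3 6-9 | P0 9-12 | P4 12-13 | P5 13-14 | P2 14-17 | P3 17-20 | P1 20-23 | P0 23-26 | P2 26-29 | P3 29-31 | P0 31-34 | P2 34-37 | P0 37-40 | P2 40-46 |
Completion: P0=40  P1=23  P2=46  P3=31  P4=13  P5=14
Turnaround (C−A): P0=37  P1=13  P2=37  P3=29  P4=13  P5=14
Waiting = turnaround − burst: P0=25, P1=10, P2=22, P3=21, P4=9, P5=10
Total waiting = 25 + 10 + 22 + 21 + 9 + 10 = 97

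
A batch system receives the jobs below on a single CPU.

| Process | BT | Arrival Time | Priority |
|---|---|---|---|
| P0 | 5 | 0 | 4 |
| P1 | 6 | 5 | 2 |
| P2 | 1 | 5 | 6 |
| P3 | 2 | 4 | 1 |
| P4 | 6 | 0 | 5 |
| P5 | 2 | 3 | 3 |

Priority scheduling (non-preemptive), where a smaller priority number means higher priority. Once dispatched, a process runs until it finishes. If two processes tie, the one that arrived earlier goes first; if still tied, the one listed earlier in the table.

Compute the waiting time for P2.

Gantt: | P0 0-5 | P3 5-7 | P1 7-13 | P5 13-15 | P4 15-21 | P2 21-22 |
Completion: P0=5  P1=13  P2=22  P3=7  P4=21  P5=15
Turnaround (C−A): P0=5  P1=8  P2=17  P3=3  P4=21  P5=12
Waiting(P2) = turnaround − burst = 17 − 1 = 16

16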